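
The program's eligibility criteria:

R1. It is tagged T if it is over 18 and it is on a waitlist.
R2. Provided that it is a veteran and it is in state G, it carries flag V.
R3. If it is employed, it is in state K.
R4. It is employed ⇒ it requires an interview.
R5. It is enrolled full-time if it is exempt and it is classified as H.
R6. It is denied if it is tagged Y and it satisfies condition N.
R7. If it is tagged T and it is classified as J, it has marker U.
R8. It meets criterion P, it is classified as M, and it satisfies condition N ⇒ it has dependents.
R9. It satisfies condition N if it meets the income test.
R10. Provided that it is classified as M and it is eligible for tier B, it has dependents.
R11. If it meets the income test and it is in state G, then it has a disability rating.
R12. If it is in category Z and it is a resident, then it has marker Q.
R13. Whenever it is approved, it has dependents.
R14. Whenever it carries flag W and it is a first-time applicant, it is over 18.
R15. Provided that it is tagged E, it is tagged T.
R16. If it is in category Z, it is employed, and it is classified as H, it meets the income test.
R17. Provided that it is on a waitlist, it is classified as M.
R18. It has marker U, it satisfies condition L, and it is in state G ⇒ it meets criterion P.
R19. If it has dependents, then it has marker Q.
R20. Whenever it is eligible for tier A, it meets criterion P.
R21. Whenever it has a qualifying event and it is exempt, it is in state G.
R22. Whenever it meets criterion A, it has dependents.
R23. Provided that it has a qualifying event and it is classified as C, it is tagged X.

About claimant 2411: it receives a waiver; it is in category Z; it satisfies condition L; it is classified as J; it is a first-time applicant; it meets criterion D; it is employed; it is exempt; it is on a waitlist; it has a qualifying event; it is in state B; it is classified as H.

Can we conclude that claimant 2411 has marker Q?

No

Forward chaining from the given facts derives: is in state K, requires an interview, is enrolled full-time, meets the income test, is classified as M, is in state G, satisfies condition N, has a disability rating.
Rules concluding "it has marker Q": R12 needs "it is a resident"; R19 needs "it has dependents" — none of these are established.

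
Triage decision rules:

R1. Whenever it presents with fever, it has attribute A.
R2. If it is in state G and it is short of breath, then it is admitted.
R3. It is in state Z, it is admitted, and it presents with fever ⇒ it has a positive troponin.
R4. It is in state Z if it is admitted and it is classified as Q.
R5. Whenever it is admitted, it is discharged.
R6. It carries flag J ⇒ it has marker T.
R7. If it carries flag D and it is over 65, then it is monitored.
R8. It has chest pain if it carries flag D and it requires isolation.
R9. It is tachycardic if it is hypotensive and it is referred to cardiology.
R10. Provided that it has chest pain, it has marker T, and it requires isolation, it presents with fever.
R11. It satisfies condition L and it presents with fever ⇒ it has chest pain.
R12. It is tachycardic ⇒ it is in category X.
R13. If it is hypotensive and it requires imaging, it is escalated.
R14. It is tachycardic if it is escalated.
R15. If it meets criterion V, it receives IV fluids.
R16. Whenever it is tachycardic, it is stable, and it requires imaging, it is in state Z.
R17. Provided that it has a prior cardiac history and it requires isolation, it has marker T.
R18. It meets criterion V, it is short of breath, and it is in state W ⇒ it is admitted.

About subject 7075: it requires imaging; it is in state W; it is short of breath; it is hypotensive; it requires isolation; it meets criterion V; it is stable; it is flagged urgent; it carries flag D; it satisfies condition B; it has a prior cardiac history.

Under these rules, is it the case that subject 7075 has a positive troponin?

Yes

By R8 (it carries flag D, it requires isolation): it has chest pain.
By R13 (it is hypotensive, it requires imaging): it is escalated.
By R14 (it is escalated): it is tachycardic.
By R16 (it is tachycardic, it is stable, it requires imaging): it is in state Z.
By R17 (it has a prior cardiac history, it requires isolation): it has marker T.
By R18 (it meets criterion V, it is short of breath, it is in state W): it is admitted.
By R10 (it has chest pain, it has marker T, it requires isolation): it presents with fever.
By R3 (it is in state Z, it is admitted, it presents with fever): it has a positive troponin.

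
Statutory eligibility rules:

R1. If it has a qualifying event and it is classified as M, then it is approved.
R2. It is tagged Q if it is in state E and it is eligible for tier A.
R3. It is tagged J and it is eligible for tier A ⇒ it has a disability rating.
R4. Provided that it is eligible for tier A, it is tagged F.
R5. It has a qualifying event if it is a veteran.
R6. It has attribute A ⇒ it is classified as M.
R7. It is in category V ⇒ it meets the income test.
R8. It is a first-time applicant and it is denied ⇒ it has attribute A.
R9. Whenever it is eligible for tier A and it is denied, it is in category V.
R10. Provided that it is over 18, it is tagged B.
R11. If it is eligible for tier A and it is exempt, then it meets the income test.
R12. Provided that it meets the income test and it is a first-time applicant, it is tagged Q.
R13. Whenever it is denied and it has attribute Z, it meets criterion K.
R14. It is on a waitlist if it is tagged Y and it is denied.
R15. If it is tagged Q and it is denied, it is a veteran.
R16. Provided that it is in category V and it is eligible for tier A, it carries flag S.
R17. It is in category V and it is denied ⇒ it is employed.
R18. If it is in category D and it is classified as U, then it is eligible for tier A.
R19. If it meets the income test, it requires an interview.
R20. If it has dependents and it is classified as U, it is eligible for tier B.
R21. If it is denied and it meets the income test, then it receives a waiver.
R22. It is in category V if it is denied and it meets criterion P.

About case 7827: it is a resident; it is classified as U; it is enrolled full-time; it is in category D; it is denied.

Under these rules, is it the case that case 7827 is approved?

No

Forward chaining from the given facts derives: is eligible for tier A, is tagged F, is in category V, carries flag S, is employed, meets the income test, requires an interview, receives a waiver.
The only rule concluding "it is approved" is R1, which needs "it has a qualifying event"; that is never established.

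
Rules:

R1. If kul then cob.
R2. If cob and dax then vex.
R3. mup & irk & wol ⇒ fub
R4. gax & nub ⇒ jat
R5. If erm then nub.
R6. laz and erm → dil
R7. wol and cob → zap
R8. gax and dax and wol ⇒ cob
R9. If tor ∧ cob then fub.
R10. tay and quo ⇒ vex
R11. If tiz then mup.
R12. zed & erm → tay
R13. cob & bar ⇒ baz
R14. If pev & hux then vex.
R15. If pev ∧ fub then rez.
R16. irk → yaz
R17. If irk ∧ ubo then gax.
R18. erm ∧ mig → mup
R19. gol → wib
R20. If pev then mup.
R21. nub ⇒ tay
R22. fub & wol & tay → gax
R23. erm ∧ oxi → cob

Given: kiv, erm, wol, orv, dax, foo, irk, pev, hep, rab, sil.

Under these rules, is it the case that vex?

Yes

nub  (by R5: erm)
mup  (by R20: pev)
tay  (by R21: nub)
fub  (by R3: mup, irk, wol)
gax  (by R22: fub, wol, tay)
cob  (by R8: gax, dax, wol)
vex  (by R2: cob, dax)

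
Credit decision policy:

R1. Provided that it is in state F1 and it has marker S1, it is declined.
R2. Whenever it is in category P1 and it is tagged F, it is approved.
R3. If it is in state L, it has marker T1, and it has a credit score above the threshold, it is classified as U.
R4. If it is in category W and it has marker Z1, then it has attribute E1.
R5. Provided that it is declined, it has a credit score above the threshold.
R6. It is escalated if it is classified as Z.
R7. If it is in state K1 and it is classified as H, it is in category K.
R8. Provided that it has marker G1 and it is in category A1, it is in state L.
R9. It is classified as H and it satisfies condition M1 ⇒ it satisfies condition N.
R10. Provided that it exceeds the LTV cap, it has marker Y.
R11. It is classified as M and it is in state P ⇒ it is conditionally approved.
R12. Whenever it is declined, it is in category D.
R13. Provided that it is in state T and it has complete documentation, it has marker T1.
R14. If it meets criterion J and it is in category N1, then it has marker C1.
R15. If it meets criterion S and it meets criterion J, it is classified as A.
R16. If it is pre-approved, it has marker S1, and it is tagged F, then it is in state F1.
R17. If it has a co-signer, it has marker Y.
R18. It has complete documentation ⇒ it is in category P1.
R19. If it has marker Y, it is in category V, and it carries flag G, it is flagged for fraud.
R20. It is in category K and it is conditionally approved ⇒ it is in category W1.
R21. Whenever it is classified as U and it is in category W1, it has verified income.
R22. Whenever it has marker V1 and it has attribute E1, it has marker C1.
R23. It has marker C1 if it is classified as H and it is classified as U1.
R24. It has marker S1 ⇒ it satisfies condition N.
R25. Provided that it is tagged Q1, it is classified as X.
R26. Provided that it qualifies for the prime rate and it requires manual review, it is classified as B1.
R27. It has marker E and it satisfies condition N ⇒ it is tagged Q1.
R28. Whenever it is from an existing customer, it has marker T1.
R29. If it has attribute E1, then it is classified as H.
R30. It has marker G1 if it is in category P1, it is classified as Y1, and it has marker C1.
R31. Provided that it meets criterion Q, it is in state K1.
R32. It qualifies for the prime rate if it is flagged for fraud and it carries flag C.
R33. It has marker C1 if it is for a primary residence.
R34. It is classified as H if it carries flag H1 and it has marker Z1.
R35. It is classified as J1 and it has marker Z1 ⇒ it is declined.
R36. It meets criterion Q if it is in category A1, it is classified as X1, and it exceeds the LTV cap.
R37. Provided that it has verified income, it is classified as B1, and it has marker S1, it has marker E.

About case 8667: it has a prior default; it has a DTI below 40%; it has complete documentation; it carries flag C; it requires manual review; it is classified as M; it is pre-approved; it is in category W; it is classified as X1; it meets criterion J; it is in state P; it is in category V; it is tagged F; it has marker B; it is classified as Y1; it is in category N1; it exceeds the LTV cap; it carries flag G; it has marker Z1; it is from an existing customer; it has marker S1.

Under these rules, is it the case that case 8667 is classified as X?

Forward chaining from the given facts derives: has attribute E1, has marker Y, is conditionally approved, has marker C1, is in state F1, is in category P1, is flagged for fraud, satisfies condition N, has marker T1, is classified as H, has marker G1, qualifies for the prime rate, is declined, is approved, has a credit score above the threshold, is in category D, is classified as B1.
The only rule concluding "it is classified as X" is R25, which needs "it is tagged Q1"; that is never established.

No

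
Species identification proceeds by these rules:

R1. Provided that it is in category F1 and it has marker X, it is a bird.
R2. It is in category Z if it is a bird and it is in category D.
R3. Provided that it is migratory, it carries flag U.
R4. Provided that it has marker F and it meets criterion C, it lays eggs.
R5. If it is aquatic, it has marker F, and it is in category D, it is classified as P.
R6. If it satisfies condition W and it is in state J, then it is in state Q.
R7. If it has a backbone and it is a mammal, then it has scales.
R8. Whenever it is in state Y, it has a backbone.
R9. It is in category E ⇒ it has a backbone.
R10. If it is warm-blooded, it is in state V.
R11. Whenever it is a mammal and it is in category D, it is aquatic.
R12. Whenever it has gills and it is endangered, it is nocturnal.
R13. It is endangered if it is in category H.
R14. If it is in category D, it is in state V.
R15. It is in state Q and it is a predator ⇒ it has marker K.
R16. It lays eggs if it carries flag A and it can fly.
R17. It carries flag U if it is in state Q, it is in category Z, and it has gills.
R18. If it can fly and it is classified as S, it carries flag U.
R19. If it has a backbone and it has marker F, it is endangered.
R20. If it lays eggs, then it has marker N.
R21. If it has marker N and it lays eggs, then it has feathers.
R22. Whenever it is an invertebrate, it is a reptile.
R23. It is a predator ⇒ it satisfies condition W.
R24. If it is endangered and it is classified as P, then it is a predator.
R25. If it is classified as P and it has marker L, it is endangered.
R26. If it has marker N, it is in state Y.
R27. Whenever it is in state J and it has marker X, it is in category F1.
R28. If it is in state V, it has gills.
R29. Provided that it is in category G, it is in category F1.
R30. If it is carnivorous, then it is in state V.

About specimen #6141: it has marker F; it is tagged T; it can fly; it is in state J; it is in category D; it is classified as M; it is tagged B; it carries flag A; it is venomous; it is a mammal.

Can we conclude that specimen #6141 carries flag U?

Forward chaining from the given facts derives: is aquatic, is in state V, lays eggs, has marker N, has feathers, is in state Y, has gills, is classified as P, has a backbone, is endangered, is a predator, has scales, is nocturnal, satisfies condition W, is in state Q, has marker K.
Rules concluding "it carries flag U": R3 needs "it is migratory"; R17 needs "it is in category Z"; R18 needs "it is classified as S" — none of these are established.

No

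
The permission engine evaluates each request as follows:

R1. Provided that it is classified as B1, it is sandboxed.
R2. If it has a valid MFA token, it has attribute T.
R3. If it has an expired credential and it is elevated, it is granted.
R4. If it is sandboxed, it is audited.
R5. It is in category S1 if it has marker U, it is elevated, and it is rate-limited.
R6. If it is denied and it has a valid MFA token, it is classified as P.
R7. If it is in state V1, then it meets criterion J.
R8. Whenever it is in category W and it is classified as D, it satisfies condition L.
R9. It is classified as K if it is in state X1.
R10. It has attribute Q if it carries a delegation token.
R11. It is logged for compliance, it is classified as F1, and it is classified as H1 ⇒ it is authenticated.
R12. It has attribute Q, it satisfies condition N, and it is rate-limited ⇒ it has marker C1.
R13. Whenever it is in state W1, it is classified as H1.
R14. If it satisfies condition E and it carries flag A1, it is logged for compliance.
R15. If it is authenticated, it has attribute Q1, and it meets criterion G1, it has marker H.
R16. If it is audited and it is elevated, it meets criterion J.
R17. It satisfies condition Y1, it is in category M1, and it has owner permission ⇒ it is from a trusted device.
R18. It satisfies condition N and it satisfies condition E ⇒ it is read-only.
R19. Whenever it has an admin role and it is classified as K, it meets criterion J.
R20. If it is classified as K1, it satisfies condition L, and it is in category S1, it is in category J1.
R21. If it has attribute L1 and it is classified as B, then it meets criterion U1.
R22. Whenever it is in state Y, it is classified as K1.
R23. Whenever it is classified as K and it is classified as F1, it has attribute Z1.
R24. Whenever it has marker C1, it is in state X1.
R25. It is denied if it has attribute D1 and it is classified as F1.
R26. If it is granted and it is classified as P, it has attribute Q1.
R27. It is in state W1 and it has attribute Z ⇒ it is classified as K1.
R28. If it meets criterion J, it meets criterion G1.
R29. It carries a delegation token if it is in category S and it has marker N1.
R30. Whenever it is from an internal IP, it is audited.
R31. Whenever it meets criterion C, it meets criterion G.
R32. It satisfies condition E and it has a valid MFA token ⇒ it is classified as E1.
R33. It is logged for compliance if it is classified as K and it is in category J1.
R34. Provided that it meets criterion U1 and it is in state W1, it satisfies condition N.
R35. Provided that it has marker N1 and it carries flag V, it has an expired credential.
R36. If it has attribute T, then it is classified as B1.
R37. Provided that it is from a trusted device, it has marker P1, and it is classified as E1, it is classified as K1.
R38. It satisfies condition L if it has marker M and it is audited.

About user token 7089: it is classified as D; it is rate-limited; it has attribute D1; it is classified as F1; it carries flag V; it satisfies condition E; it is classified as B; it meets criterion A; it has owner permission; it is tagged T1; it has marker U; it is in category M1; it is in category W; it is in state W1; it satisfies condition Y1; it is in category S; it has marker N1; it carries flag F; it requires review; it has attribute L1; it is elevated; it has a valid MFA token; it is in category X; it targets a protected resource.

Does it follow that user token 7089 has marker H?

No

Forward chaining from the given facts derives: has attribute T, is in category S1, satisfies condition L, is classified as H1, is from a trusted device, meets criterion U1, is denied, carries a delegation token, is classified as E1, satisfies condition N, has an expired credential, is classified as B1, is sandboxed, is granted, is audited, is classified as P, has attribute Q, has marker C1, meets criterion J, is read-only, is in state X1, has attribute Q1, meets criterion G1, is classified as K, has attribute Z1.
The only rule concluding "it has marker H" is R15, which needs "it is authenticated"; that is never established.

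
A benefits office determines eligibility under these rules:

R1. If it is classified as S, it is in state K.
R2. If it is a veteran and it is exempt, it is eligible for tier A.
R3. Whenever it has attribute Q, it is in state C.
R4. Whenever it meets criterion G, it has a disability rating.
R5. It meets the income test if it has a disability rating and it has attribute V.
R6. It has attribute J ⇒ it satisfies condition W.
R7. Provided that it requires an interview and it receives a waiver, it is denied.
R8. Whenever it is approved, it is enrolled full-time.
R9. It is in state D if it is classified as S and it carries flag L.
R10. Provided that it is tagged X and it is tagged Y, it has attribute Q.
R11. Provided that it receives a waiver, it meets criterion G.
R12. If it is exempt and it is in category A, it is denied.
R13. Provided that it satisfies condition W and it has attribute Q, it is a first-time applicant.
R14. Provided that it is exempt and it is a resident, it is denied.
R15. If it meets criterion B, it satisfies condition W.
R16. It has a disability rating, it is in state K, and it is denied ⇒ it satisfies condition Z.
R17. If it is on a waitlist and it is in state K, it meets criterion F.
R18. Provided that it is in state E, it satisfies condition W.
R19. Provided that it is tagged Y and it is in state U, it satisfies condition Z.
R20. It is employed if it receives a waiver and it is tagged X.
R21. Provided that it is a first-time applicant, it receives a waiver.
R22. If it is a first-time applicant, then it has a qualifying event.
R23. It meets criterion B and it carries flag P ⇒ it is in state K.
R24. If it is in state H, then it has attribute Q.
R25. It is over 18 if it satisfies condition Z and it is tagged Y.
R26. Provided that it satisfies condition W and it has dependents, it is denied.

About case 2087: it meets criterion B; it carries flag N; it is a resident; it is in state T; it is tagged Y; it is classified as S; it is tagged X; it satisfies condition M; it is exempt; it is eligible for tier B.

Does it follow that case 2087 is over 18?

Yes

By R1 (it is classified as S): it is in state K.
By R10 (it is tagged X, it is tagged Y): it has attribute Q.
By R14 (it is exempt, it is a resident): it is denied.
By R15 (it meets criterion B): it satisfies condition W.
By R13 (it satisfies condition W, it has attribute Q): it is a first-time applicant.
By R21 (it is a first-time applicant): it receives a waiver.
By R11 (it receives a waiver): it meets criterion G.
By R4 (it meets criterion G): it has a disability rating.
By R16 (it has a disability rating, it is in state K, it is denied): it satisfies condition Z.
By R25 (it satisfies condition Z, it is tagged Y): it is over 18.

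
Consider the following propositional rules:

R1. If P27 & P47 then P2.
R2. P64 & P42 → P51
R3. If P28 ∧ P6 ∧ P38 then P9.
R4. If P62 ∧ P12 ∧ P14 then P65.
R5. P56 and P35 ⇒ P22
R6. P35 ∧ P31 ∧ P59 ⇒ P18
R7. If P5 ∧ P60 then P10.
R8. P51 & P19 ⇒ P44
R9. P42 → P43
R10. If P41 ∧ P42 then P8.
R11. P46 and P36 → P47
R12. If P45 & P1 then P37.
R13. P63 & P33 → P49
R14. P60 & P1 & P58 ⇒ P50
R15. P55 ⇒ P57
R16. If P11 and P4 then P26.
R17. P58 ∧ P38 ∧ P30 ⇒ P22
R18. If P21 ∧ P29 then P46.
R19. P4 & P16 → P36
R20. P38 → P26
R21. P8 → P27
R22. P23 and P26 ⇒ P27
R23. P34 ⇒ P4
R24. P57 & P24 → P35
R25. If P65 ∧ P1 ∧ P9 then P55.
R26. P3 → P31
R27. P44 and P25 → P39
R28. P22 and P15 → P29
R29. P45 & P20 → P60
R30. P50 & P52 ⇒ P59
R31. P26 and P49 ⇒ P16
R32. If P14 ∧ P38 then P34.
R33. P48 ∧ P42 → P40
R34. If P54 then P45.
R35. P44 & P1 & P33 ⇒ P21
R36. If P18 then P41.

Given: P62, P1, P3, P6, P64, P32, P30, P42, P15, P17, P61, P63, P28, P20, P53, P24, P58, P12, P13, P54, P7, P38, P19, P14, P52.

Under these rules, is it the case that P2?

Forward chaining from the given facts derives: P51, P9, P65, P44, P43, P22, P26, P55, P31, P29, P34, P45, P37, P57, P4, P35, P60, P50, P59, P18, P41, P8, P27.
The only rule concluding P2 is R1, which needs P47; that is never established.

No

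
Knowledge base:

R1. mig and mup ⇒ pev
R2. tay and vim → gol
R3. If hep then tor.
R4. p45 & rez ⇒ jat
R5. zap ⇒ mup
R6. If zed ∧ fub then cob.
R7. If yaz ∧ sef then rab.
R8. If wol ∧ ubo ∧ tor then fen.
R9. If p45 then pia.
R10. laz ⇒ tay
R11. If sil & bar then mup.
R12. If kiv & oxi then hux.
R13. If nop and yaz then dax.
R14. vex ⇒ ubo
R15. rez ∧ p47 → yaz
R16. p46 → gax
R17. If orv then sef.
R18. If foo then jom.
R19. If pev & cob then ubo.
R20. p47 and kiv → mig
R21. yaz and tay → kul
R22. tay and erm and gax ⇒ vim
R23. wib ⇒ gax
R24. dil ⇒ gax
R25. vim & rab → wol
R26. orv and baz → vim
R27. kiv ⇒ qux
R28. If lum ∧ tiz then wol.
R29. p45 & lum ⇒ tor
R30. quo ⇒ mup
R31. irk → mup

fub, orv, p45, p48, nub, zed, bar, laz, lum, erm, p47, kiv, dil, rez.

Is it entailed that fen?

No

Forward chaining from the given facts derives: jat, cob, pia, tay, yaz, sef, mig, kul, gax, qux, tor, rab, vim, wol, gol.
The only rule concluding fen is R8, which needs ubo; that is never established.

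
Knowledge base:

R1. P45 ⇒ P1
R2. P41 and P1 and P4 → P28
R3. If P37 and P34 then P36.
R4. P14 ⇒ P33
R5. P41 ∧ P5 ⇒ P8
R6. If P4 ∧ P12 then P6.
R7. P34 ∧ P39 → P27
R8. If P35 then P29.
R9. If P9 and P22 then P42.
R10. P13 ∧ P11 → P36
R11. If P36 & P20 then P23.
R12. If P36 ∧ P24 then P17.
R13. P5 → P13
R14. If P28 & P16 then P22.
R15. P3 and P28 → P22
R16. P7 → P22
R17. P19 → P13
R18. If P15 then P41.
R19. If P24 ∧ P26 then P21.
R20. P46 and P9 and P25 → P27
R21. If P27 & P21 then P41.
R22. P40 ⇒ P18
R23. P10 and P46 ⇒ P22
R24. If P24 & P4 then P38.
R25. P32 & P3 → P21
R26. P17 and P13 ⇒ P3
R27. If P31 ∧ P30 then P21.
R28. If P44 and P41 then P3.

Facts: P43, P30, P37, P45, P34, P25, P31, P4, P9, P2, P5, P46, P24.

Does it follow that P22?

P1  (by R1: P45)
P36  (by R3: P37, P34)
P17  (by R12: P36, P24)
P13  (by R13: P5)
P27  (by R20: P46, P9, P25)
P3  (by R26: P17, P13)
P21  (by R27: P31, P30)
P41  (by R21: P27, P21)
P28  (by R2: P41, P1, P4)
P22  (by R15: P3, P28)

Yes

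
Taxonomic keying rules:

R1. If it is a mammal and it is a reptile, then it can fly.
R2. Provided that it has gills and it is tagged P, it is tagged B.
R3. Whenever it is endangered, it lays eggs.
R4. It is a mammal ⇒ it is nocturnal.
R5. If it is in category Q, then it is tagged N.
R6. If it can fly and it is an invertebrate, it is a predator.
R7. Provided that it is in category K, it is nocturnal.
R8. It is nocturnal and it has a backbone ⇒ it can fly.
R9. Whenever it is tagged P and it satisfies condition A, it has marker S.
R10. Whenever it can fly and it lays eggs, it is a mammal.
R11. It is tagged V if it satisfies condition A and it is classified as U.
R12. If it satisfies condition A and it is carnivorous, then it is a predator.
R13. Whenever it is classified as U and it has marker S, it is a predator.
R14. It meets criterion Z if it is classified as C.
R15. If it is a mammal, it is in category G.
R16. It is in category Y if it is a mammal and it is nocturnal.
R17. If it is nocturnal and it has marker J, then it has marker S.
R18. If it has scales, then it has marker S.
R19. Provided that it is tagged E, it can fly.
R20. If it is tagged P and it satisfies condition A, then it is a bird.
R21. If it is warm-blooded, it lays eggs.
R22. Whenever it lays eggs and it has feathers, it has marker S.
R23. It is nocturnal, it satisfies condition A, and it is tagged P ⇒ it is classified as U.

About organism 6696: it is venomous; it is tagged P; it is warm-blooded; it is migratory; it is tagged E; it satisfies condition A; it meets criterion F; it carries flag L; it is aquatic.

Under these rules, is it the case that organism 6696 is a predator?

By R9 (it is tagged P, it satisfies condition A): it has marker S.
By R19 (it is tagged E): it can fly.
By R21 (it is warm-blooded): it lays eggs.
By R10 (it can fly, it lays eggs): it is a mammal.
By R4 (it is a mammal): it is nocturnal.
By R23 (it is nocturnal, it satisfies condition A, it is tagged P): it is classified as U.
By R13 (it is classified as U, it has marker S): it is a predator.

Yes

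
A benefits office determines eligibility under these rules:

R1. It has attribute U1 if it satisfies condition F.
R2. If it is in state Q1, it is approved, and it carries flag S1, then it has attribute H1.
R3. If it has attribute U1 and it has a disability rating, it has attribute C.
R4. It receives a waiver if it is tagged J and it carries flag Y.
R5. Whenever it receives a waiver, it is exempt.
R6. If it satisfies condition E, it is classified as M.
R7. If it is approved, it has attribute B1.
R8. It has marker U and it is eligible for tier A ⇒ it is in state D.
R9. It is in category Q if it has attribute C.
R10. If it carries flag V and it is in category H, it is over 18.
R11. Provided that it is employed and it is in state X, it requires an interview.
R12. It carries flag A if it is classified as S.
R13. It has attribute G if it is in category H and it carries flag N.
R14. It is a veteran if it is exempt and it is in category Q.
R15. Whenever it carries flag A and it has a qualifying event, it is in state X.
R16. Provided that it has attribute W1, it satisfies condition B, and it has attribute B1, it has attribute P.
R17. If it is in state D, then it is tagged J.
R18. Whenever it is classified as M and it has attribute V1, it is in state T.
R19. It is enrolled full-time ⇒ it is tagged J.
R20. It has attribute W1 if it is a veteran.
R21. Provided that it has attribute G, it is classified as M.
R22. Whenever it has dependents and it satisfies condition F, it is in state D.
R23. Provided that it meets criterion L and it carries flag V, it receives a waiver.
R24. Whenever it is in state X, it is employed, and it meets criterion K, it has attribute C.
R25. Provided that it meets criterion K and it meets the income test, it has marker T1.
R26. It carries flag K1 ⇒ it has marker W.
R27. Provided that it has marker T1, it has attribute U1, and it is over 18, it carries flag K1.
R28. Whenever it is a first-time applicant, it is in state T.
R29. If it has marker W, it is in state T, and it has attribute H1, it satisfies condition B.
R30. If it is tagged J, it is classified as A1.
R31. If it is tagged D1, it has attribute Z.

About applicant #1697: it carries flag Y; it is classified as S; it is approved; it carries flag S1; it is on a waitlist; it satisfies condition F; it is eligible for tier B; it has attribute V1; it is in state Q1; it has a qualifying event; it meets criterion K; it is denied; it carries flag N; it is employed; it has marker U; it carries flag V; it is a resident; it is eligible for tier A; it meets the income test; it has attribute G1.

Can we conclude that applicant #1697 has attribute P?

Forward chaining from the given facts derives: has attribute U1, has attribute H1, has attribute B1, is in state D, carries flag A, is in state X, is tagged J, has attribute C, has marker T1, is classified as A1, receives a waiver, is exempt, is in category Q, requires an interview, is a veteran, has attribute W1.
The only rule concluding "it has attribute P" is R16, which needs "it satisfies condition B"; that is never established.

No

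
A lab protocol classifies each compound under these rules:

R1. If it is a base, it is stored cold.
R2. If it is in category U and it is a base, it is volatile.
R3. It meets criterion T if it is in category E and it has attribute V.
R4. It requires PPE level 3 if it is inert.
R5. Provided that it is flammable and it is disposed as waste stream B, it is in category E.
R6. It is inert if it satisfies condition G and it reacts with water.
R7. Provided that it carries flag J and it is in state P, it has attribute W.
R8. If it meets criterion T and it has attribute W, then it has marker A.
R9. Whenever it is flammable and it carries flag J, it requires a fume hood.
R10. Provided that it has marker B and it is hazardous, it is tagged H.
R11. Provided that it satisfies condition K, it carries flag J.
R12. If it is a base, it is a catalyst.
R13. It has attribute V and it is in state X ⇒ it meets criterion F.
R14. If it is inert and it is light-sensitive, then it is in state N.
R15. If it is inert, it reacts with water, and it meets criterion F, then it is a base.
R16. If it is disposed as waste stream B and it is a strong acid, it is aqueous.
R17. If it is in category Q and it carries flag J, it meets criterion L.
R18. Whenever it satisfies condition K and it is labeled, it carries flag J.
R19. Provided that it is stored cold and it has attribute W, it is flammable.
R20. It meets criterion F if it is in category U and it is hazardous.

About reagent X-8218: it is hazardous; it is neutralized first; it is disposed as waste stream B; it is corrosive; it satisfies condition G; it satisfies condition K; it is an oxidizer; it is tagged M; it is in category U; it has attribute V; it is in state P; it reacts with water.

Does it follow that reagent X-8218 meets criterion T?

Yes

By R6 (it satisfies condition G, it reacts with water): it is inert.
By R11 (it satisfies condition K): it carries flag J.
By R20 (it is in category U, it is hazardous): it meets criterion F.
By R7 (it carries flag J, it is in state P): it has attribute W.
By R15 (it is inert, it reacts with water, it meets criterion F): it is a base.
By R1 (it is a base): it is stored cold.
By R19 (it is stored cold, it has attribute W): it is flammable.
By R5 (it is flammable, it is disposed as waste stream B): it is in category E.
By R3 (it is in category E, it has attribute V): it meets criterion T.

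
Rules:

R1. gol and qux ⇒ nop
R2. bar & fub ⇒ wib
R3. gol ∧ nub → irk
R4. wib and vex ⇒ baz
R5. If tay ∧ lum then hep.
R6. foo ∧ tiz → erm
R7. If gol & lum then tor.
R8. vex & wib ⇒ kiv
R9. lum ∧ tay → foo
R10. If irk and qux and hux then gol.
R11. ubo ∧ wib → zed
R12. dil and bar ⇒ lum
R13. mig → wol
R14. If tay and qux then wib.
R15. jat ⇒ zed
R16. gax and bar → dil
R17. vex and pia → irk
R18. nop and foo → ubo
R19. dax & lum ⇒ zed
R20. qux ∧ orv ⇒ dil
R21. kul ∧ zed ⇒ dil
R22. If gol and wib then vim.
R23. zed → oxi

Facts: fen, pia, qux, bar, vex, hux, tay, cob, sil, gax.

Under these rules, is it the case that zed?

Yes

wib  (by R14: tay, qux)
dil  (by R16: gax, bar)
irk  (by R17: vex, pia)
gol  (by R10: irk, qux, hux)
lum  (by R12: dil, bar)
nop  (by R1: gol, qux)
foo  (by R9: lum, tay)
ubo  (by R18: nop, foo)
zed  (by R11: ubo, wib)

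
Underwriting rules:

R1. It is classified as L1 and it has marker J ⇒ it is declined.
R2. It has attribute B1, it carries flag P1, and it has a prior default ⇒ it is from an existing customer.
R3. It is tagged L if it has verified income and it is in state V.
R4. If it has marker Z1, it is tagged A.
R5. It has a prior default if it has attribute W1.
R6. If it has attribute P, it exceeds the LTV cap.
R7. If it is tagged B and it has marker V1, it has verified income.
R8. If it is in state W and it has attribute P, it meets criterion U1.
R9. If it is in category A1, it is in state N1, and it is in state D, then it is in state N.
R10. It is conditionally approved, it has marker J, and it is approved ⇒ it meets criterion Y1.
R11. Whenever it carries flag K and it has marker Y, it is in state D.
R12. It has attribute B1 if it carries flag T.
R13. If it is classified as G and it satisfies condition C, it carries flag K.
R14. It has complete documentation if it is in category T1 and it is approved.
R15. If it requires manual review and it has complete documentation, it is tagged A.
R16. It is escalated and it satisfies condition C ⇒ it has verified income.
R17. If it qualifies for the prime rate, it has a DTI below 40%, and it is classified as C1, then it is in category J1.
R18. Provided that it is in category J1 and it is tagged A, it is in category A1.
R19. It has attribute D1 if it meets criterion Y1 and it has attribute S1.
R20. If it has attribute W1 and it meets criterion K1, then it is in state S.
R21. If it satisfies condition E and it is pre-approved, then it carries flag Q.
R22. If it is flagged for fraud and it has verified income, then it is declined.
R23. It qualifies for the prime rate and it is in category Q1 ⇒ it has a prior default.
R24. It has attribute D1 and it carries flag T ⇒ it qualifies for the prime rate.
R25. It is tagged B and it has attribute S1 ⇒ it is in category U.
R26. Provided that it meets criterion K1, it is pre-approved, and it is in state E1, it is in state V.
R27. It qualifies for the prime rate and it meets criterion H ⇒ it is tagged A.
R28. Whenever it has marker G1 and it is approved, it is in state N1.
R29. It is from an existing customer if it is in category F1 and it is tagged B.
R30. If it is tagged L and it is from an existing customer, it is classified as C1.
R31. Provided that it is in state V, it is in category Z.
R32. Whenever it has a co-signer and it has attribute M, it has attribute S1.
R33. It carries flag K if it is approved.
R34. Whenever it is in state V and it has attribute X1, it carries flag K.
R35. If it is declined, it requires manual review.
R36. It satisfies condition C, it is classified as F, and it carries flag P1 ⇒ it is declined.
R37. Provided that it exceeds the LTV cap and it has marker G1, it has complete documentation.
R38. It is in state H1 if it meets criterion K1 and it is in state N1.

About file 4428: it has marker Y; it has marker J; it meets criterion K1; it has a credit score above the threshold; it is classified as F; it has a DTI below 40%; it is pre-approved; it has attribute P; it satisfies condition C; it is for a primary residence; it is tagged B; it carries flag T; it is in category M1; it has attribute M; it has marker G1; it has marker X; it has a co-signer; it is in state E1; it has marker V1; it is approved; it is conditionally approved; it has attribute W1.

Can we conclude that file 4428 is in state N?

No

Forward chaining from the given facts derives: has a prior default, exceeds the LTV cap, has verified income, meets criterion Y1, has attribute B1, is in state S, is in state V, is in state N1, is in category Z, has attribute S1, carries flag K, has complete documentation, is in state H1, is tagged L, is in state D, has attribute D1, qualifies for the prime rate, is in category U.
The only rule concluding "it is in state N" is R9, which needs "it is in category A1"; that is never established.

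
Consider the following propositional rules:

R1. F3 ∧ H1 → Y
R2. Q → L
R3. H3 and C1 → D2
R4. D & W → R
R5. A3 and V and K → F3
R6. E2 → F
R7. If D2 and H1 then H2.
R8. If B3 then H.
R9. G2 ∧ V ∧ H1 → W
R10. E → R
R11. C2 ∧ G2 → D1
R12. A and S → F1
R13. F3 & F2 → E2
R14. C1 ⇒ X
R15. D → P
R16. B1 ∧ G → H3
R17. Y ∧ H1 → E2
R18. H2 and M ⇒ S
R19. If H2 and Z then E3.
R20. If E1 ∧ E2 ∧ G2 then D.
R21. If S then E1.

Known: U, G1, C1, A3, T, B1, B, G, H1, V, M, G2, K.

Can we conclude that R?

F3  (by R5: A3, V, K)
W  (by R9: G2, V, H1)
H3  (by R16: B1, G)
Y  (by R1: F3, H1)
D2  (by R3: H3, C1)
H2  (by R7: D2, H1)
E2  (by R17: Y, H1)
S  (by R18: H2, M)
E1  (by R21: S)
D  (by R20: E1, E2, G2)
R  (by R4: D, W)

Yes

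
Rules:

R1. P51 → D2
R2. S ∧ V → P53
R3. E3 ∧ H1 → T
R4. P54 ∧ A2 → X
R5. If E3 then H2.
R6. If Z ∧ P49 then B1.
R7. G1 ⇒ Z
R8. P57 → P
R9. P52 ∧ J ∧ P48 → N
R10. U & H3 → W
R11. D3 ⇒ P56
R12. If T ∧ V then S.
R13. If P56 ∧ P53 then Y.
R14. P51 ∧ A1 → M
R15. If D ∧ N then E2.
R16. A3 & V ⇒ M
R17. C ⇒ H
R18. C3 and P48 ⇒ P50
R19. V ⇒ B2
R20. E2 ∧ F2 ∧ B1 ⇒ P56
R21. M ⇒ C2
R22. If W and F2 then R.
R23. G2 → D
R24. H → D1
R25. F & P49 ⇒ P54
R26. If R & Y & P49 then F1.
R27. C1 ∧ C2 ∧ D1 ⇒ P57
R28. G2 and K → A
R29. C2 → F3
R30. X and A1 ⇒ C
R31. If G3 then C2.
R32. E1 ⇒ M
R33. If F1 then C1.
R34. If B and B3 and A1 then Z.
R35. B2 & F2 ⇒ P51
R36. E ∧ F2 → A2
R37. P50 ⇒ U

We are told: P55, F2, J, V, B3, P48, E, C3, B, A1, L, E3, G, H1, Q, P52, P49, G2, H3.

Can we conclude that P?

No

Forward chaining from the given facts derives: T, H2, N, S, P50, B2, D, Z, P51, A2, U, D2, P53, B1, W, M, E2, P56, C2, R, F3, Y, F1, C1.
The only rule concluding P is R8, which needs P57; that is never established.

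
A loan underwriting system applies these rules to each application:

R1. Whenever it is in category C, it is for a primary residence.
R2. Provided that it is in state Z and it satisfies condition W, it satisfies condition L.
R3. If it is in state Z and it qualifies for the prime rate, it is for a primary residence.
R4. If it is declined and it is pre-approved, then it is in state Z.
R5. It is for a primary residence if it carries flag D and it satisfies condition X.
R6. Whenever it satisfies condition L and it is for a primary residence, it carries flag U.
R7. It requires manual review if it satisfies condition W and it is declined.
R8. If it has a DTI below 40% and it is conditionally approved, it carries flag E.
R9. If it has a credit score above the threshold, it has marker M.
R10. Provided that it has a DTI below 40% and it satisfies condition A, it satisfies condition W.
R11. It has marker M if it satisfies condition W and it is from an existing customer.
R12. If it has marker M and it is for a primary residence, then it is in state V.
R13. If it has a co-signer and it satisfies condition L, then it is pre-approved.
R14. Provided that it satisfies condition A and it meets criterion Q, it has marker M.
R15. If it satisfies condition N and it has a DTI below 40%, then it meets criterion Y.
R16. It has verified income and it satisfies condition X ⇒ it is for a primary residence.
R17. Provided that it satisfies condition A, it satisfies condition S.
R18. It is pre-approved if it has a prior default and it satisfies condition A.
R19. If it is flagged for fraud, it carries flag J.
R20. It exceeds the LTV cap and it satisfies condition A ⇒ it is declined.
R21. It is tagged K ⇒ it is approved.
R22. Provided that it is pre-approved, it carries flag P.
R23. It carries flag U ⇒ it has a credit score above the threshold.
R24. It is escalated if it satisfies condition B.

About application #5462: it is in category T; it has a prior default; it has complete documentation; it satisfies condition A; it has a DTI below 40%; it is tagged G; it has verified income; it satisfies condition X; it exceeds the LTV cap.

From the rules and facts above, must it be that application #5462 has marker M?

By R10 (it has a DTI below 40%, it satisfies condition A): it satisfies condition W.
By R16 (it has verified income, it satisfies condition X): it is for a primary residence.
By R18 (it has a prior default, it satisfies condition A): it is pre-approved.
By R20 (it exceeds the LTV cap, it satisfies condition A): it is declined.
By R4 (it is declined, it is pre-approved): it is in state Z.
By R2 (it is in state Z, it satisfies condition W): it satisfies condition L.
By R6 (it satisfies condition L, it is for a primary residence): it carries flag U.
By R23 (it carries flag U): it has a credit score above the threshold.
By R9 (it has a credit score above the threshold): it has marker M.

Yes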